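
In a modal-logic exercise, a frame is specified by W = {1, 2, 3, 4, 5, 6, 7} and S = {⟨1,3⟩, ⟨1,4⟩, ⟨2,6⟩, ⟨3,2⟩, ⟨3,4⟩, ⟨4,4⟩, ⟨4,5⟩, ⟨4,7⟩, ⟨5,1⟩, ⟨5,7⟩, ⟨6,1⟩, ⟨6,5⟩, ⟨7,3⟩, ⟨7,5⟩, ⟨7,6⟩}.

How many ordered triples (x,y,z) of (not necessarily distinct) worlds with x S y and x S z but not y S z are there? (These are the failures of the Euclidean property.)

Enumerating: (1,3,3), (1,4,3), (2,6,6), (3,2,2), (3,2,4), (3,4,2), (4,5,4), (4,5,5), (4,7,4), (4,7,7), (5,1,1), (5,1,7), … and 13 more.
Total: 25.

25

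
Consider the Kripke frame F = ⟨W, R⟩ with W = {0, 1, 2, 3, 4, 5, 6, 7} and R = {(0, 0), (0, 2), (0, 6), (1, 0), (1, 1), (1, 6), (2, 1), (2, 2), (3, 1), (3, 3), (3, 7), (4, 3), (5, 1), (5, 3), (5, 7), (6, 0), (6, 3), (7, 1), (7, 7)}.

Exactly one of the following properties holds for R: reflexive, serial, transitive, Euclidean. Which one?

Reflexive: no — 4 is not related to itself.
Serial: yes — every world has a successor (e.g. 0 R 0).
Transitive: no — 0 R 2 and 2 R 1, but not 0 R 1.
Euclidean: no — 0 R 2 and 0 R 6, but not 2 R 6.
Only serial holds.

serial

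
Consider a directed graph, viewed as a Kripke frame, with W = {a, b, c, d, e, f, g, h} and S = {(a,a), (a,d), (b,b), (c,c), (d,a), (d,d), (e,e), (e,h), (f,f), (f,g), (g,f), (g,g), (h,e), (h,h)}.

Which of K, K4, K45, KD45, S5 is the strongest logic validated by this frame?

S5

Transitive (axiom 4): yes — every two-step S-path is closed by a direct edge.
Euclidean (axiom 5): yes — any two successors of a common world are S-related.
Serial (axiom D): yes — every world has a successor (e.g. a S a).
Reflexive (axiom T): yes — every world is S-related to itself.
So F validates K, K4, K45, KD45, S5. The strongest is S5.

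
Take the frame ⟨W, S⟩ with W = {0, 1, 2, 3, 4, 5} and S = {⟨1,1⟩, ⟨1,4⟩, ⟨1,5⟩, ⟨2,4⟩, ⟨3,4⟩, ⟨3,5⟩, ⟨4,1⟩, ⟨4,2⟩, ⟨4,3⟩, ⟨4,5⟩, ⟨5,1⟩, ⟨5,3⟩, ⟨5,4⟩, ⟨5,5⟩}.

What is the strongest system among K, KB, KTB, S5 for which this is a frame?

KB

Symmetric (axiom B): yes — every pair in S has its reverse in S.
Reflexive (axiom T): no — 0 is not related to itself.
Euclidean (axiom 5): no — 4 S 1 and 4 S 2, but not 1 S 2.
So F validates K, KB; KTB would additionally require S to be reflexive. The strongest is KB.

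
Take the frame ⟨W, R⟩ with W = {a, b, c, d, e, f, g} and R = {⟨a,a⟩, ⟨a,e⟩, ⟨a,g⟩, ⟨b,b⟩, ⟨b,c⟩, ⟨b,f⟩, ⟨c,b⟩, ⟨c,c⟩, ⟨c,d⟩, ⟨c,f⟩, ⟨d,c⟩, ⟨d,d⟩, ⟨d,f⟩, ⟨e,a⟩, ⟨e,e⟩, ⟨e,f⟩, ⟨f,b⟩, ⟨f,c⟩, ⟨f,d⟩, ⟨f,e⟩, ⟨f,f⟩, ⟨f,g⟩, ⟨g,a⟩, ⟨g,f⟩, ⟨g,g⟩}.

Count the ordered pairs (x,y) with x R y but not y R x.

0

R is symmetric; there are no such tuples.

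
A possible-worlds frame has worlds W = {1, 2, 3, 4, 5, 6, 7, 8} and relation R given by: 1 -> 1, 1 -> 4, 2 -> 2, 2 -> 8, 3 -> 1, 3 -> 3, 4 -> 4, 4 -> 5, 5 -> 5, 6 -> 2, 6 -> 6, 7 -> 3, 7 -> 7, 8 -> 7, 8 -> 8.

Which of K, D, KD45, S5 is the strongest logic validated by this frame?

D

Serial (axiom D): yes — every world has a successor (e.g. 1 R 1).
Euclidean (axiom 5): no — 1 R 4 and 1 R 1, but not 4 R 1.
Transitive (axiom 4): no — 1 R 4 and 4 R 5, but not 1 R 5.
Reflexive (axiom T): yes — every world is R-related to itself.
So F validates K, D; KD45 would additionally require R to be Euclidean and transitive. The strongest is D.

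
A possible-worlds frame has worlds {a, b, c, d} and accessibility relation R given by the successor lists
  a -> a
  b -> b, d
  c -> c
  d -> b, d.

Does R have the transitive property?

Transitive: yes — every two-step R-path is closed by a direct edge.

Yes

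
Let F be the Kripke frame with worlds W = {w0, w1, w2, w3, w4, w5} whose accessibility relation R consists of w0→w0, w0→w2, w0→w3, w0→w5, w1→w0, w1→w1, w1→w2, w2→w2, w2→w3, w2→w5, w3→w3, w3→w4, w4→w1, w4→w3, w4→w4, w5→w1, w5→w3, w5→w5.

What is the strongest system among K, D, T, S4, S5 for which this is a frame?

T

Serial (axiom D): yes — every world has a successor (e.g. w0 R w0).
Reflexive (axiom T): yes — every world is R-related to itself.
Transitive (axiom 4): no — w0 R w3 and w3 R w4, but not w0 R w4.
Euclidean (axiom 5): no — w0 R w3 and w0 R w2, but not w3 R w2.
So F validates K, D, T; S4 would additionally require R to be transitive. The strongest is T.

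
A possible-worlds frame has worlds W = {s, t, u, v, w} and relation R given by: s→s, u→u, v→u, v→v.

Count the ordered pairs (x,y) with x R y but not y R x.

Enumerating: (v,u).

1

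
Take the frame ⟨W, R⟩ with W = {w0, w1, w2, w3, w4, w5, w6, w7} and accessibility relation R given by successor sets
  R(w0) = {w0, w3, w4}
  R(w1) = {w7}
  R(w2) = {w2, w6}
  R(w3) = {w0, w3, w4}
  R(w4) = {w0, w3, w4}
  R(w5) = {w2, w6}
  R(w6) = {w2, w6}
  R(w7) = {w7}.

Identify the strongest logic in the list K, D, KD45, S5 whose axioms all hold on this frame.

Serial (axiom D): yes — every world has a successor (e.g. w0 R w0).
Euclidean (axiom 5): yes — any two successors of a common world are R-related.
Transitive (axiom 4): yes — every two-step R-path is closed by a direct edge.
Reflexive (axiom T): no — w1 is not related to itself.
So F validates K, D, KD45; S5 would additionally require R to be reflexive. The strongest is KD45.

KD45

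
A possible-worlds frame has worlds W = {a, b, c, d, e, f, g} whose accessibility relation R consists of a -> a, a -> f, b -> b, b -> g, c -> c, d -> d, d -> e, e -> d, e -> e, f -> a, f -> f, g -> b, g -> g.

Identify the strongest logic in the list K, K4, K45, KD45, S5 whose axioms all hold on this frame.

S5

Transitive (axiom 4): yes — every two-step R-path is closed by a direct edge.
Euclidean (axiom 5): yes — any two successors of a common world are R-related.
Serial (axiom D): yes — every world has a successor (e.g. a R a).
Reflexive (axiom T): yes — every world is R-related to itself.
So F validates K, K4, K45, KD45, S5. The strongest is S5.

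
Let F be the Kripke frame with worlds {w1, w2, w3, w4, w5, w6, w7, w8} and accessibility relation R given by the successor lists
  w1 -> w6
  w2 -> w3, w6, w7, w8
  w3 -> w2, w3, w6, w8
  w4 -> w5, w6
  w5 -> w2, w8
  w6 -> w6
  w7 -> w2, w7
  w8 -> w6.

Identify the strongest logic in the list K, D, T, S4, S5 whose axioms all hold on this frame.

D

Serial (axiom D): yes — every world has a successor (e.g. w1 R w6).
Reflexive (axiom T): no — w1 is not related to itself.
Transitive (axiom 4): no — w3 R w2 and w2 R w7, but not w3 R w7.
Euclidean (axiom 5): no — w2 R w3 and w2 R w7, but not w3 R w7.
So F validates K, D; T would additionally require R to be reflexive. The strongest is D.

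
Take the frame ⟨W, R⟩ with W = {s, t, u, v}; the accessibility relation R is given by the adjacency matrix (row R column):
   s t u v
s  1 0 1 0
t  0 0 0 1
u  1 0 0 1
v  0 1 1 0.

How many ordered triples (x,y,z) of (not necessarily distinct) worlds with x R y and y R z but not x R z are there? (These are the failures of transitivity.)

9

Enumerating: (s,u,v), (t,v,t), (t,v,u), (u,s,u), (u,v,t), (u,v,u), (v,t,v), (v,u,s), (v,u,v).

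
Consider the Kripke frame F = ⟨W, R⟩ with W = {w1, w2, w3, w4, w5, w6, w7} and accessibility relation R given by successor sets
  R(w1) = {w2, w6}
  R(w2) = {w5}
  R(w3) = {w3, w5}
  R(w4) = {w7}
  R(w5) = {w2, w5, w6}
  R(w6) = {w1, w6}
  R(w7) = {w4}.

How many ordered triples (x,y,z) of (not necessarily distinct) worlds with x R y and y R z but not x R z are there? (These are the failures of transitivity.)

10

Enumerating: (w1,w2,w5), (w1,w6,w1), (w2,w5,w2), (w2,w5,w6), (w3,w5,w2), (w3,w5,w6), (w4,w7,w4), (w5,w6,w1), (w6,w1,w2), (w7,w4,w7).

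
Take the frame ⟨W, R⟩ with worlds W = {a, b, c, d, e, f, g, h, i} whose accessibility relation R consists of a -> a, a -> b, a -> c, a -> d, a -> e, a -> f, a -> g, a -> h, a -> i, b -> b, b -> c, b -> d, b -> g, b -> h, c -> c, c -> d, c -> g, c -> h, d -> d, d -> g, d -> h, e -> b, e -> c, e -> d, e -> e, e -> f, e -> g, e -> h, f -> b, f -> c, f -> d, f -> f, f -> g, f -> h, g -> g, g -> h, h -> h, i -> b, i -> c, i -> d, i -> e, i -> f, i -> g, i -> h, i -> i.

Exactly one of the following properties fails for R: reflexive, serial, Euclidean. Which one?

Euclidean

Reflexive: yes — every world is R-related to itself.
Serial: yes — every world has a successor (e.g. a R a).
Euclidean: no — a R b and a R e, but not b R e.
Only Euclidean fails.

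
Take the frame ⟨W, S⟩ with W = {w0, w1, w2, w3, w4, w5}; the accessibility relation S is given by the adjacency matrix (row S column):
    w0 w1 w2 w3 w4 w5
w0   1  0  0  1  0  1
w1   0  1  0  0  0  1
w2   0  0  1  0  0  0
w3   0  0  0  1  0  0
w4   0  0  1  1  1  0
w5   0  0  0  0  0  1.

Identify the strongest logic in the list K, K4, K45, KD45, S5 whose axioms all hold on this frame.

Transitive (axiom 4): yes — every two-step S-path is closed by a direct edge.
Euclidean (axiom 5): no — w0 S w3 and w0 S w5, but not w3 S w5.
Serial (axiom D): yes — every world has a successor (e.g. w0 S w0).
Reflexive (axiom T): yes — every world is S-related to itself.
So F validates K, K4; K45 would additionally require S to be Euclidean. The strongest is K4.

K4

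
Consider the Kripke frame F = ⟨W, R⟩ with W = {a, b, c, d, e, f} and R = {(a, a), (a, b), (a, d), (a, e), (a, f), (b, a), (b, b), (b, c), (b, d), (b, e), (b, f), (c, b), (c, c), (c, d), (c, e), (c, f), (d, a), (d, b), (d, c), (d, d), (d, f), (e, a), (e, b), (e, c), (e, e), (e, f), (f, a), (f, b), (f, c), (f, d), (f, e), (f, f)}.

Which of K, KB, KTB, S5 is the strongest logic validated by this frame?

KTB

Symmetric (axiom B): yes — every pair in R has its reverse in R.
Reflexive (axiom T): yes — every world is R-related to itself.
Euclidean (axiom 5): no — a R d and a R e, but not d R e.
So F validates K, KB, KTB; S5 would additionally require R to be Euclidean. The strongest is KTB.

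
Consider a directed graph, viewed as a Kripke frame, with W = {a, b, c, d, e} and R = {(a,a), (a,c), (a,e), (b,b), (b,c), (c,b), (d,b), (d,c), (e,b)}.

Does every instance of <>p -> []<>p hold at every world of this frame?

No

Axiom 5 corresponds to the accessibility relation being Euclidean.
Euclidean: no — a R c and a R e, but not c R e.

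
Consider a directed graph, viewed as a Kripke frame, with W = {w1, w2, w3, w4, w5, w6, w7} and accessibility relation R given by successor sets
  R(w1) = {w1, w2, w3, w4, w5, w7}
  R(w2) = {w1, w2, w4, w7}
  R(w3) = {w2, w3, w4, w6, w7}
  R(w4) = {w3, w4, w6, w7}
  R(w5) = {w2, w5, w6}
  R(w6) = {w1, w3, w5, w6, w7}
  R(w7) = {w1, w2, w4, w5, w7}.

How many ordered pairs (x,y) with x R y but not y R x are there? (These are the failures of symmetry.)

11

Enumerating: (w1,w3), (w1,w4), (w1,w5), (w2,w4), (w3,w2), (w3,w7), (w4,w6), (w5,w2), (w6,w1), (w6,w7), (w7,w5).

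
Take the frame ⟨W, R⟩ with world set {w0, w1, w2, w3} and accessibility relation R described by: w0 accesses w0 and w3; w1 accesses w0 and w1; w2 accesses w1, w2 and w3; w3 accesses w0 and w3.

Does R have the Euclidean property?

No

Euclidean: no — w2 R w1 and w2 R w3, but not w1 R w3.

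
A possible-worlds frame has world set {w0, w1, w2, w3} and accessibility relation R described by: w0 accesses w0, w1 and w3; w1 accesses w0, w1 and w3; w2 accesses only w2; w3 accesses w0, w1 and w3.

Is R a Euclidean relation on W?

Euclidean: yes — any two successors of a common world are R-related.

Yes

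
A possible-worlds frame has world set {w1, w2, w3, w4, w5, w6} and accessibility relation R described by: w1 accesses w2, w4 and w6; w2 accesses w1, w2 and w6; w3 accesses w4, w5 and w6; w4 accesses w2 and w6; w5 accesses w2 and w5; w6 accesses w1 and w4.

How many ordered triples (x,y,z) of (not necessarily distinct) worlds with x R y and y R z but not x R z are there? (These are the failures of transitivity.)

Enumerating: (w1,w2,w1), (w1,w6,w1), (w2,w1,w4), (w2,w6,w4), (w3,w4,w2), (w3,w5,w2), (w3,w6,w1), (w4,w2,w1), (w4,w6,w1), (w4,w6,w4), (w5,w2,w1), (w5,w2,w6), (w6,w1,w2), (w6,w1,w6), (w6,w4,w2), (w6,w4,w6).

16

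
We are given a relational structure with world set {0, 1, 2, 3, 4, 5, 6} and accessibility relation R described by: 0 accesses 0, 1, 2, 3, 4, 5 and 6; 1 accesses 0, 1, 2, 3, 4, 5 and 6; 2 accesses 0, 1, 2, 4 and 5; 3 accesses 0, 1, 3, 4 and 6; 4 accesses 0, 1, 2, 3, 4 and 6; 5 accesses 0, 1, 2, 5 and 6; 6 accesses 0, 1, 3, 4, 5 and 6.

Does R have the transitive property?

Transitive: no — 2 R 0 and 0 R 3, but not 2 R 3.

No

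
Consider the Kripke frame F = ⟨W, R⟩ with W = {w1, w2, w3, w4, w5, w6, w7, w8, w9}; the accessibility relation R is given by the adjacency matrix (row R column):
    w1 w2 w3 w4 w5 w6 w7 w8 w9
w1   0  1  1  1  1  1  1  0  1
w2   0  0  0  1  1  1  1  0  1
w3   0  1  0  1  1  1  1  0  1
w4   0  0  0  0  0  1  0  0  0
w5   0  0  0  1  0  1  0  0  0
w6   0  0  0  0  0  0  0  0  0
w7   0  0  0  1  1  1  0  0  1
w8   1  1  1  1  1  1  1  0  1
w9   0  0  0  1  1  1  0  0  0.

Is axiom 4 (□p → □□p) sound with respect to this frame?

By correspondence theory, 4 is valid on a frame iff R is transitive.
Transitive: yes — every two-step R-path is closed by a direct edge.

Yes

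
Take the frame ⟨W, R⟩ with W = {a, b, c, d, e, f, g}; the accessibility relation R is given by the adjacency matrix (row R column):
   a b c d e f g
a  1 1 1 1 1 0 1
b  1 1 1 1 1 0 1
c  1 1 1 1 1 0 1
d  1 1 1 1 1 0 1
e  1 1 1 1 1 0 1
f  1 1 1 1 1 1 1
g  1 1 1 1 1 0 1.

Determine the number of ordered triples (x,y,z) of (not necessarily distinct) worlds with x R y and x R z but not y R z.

6

Enumerating: (f,a,f), (f,b,f), (f,c,f), (f,d,f), (f,e,f), (f,g,f).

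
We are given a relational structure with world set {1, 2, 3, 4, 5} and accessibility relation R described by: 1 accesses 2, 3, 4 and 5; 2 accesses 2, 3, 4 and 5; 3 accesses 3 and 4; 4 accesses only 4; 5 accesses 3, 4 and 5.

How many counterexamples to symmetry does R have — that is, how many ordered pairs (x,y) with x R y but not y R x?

Enumerating: (1,2), (1,3), (1,4), (1,5), (2,3), (2,4), (2,5), (3,4), (5,3), (5,4).

10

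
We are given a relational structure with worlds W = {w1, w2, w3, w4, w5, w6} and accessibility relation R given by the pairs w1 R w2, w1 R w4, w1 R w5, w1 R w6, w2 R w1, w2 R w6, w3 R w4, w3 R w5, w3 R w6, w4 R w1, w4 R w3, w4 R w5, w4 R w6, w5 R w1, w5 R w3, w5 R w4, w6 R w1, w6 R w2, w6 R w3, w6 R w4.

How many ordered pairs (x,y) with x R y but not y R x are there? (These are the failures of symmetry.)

R is symmetric; there are no such tuples.

0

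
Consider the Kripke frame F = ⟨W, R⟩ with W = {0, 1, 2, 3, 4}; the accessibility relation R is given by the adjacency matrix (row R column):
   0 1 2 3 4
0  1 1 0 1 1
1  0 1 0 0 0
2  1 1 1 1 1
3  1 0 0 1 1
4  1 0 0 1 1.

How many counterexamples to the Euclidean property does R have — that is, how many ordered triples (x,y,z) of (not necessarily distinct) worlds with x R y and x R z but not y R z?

Enumerating: (0,1,0), (0,1,3), (0,1,4), (0,3,1), (0,4,1), (2,0,2), (2,1,0), (2,1,2), (2,1,3), (2,1,4), (2,3,1), (2,3,2), (2,4,1), (2,4,2).

14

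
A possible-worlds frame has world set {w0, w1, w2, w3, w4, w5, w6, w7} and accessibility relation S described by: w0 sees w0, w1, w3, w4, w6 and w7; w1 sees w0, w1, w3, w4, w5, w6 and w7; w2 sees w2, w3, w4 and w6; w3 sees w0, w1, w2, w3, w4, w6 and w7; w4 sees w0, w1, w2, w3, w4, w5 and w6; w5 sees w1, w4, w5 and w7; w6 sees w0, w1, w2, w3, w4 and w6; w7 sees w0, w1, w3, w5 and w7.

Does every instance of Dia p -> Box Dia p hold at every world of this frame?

Axiom 5 corresponds to the accessibility relation being Euclidean.
Euclidean: no — w0 S w4 and w0 S w7, but not w4 S w7.

No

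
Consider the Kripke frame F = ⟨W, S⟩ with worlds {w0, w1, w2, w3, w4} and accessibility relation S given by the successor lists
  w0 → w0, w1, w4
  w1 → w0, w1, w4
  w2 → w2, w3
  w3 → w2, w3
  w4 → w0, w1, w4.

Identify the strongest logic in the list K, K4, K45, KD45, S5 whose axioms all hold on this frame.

S5

Transitive (axiom 4): yes — every two-step S-path is closed by a direct edge.
Euclidean (axiom 5): yes — any two successors of a common world are S-related.
Serial (axiom D): yes — every world has a successor (e.g. w0 S w0).
Reflexive (axiom T): yes — every world is S-related to itself.
So F validates K, K4, K45, KD45, S5. The strongest is S5.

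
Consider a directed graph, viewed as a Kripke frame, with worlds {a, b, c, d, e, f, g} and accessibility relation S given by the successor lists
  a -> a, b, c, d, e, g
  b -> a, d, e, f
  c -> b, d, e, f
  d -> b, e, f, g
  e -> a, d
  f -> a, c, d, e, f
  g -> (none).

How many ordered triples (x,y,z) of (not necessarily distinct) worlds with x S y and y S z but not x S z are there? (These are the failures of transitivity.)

Enumerating: (a,b,f), (a,c,f), (a,d,f), (b,a,b), (b,a,c), (b,a,g), (b,d,b), (b,d,g), (b,f,c), (c,b,a), (c,d,g), (c,e,a), … and 22 more.
Total: 34.

34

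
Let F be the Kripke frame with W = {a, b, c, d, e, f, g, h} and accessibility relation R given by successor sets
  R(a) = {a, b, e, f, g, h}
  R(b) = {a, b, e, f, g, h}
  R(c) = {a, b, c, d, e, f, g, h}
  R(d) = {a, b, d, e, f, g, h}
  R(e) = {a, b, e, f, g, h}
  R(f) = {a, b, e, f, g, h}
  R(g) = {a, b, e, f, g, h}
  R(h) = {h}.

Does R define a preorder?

Yes

Reflexive: yes — every world is R-related to itself.
Transitive: yes — every two-step R-path is closed by a direct edge.
So R is a preorder.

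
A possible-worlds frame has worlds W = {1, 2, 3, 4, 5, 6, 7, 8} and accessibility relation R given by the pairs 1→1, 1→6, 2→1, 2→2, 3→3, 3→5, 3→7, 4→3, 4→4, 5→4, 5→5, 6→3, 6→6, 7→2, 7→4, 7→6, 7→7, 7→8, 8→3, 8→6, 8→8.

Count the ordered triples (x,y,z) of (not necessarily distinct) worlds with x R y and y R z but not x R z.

18

Enumerating: (1,6,3), (2,1,6), (3,5,4), (3,7,2), (3,7,4), (3,7,6), (3,7,8), (4,3,5), (4,3,7), (5,4,3), (6,3,5), (6,3,7), (7,2,1), (7,4,3), (7,6,3), (7,8,3), (8,3,5), (8,3,7).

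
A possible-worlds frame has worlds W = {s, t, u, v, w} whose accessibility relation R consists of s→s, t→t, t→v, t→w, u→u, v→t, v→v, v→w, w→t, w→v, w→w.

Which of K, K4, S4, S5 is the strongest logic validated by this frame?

Transitive (axiom 4): yes — every two-step R-path is closed by a direct edge.
Reflexive (axiom T): yes — every world is R-related to itself.
Euclidean (axiom 5): yes — any two successors of a common world are R-related.
So F validates K, K4, S4, S5. The strongest is S5.

S5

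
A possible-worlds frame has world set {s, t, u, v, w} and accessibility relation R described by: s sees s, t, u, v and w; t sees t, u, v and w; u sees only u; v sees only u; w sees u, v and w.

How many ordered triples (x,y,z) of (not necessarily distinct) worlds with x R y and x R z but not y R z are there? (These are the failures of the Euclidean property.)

Enumerating: (s,t,s), (s,u,s), (s,u,t), (s,u,v), (s,u,w), (s,v,s), (s,v,t), (s,v,v), (s,v,w), (s,w,s), (s,w,t), (t,u,t), … and 10 more.
Total: 22.

22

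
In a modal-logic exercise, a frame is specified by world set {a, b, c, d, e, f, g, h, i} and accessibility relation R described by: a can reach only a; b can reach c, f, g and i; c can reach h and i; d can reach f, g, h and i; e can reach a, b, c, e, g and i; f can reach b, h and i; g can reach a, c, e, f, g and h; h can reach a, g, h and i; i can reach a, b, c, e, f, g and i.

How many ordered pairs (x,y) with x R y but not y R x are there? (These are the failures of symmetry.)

18

Enumerating: (b,c), (b,g), (c,h), (d,f), (d,g), (d,h), (d,i), (e,a), (e,b), (e,c), (f,h), (g,a), (g,c), (g,f), (h,a), (h,i), (i,a), (i,g).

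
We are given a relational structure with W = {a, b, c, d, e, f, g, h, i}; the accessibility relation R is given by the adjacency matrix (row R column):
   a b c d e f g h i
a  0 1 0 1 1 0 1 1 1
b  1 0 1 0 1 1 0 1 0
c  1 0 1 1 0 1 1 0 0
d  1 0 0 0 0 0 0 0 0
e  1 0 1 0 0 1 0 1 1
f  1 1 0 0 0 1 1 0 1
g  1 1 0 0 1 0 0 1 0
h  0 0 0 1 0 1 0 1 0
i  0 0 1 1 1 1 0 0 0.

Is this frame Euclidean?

No

Euclidean: no — a R b and a R d, but not b R d.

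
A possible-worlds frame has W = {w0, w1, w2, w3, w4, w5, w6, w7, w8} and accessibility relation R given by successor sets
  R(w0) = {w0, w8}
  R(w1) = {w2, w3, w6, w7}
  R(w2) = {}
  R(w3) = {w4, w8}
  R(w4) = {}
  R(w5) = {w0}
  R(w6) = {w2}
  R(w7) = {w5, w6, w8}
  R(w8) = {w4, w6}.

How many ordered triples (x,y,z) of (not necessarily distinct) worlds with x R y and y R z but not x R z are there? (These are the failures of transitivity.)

Enumerating: (w0,w8,w4), (w0,w8,w6), (w1,w3,w4), (w1,w3,w8), (w1,w7,w5), (w1,w7,w8), (w3,w8,w6), (w5,w0,w8), (w7,w5,w0), (w7,w6,w2), (w7,w8,w4), (w8,w6,w2).

12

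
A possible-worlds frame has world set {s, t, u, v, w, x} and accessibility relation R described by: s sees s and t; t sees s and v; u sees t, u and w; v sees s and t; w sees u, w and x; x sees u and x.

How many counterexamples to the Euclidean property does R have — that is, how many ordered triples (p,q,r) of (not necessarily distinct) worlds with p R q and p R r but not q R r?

Enumerating: (s,t,t), (t,s,v), (t,v,v), (u,t,t), (u,t,u), (u,t,w), (u,w,t), (v,t,t), (w,u,x), (w,x,w), (x,u,x).

11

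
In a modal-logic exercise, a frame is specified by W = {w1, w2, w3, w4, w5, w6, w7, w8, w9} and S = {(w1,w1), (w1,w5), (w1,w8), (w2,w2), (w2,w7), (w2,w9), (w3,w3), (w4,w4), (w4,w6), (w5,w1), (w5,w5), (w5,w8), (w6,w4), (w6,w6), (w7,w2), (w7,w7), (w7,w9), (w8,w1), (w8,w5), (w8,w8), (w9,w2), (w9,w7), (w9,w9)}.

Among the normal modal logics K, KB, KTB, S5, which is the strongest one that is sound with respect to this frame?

S5

Symmetric (axiom B): yes — every pair in S has its reverse in S.
Reflexive (axiom T): yes — every world is S-related to itself.
Euclidean (axiom 5): yes — any two successors of a common world are S-related.
So F validates K, KB, KTB, S5. The strongest is S5.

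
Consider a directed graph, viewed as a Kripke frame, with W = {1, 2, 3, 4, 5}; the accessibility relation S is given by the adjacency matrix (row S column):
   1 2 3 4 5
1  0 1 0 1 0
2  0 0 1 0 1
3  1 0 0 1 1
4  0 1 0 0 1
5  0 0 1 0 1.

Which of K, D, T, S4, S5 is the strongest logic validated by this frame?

Serial (axiom D): yes — every world has a successor (e.g. 1 S 2).
Reflexive (axiom T): no — 1 is not related to itself.
Transitive (axiom 4): no — 1 S 2 and 2 S 3, but not 1 S 3.
Euclidean (axiom 5): no — 1 S 2 and 1 S 4, but not 2 S 4.
So F validates K, D; T would additionally require S to be reflexive. The strongest is D.

D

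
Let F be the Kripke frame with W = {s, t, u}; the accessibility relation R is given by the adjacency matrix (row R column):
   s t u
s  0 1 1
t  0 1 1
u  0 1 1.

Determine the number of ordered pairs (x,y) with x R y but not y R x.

Enumerating: (s,t), (s,u).

2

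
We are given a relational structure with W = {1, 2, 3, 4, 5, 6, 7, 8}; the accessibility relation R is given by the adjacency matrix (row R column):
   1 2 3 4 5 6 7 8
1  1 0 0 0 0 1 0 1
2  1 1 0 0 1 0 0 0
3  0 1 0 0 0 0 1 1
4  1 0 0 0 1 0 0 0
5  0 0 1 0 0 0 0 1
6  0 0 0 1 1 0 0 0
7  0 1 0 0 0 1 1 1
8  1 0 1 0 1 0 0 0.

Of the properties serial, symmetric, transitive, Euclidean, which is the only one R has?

serial

Serial: yes — every world has a successor (e.g. 1 R 1).
Symmetric: no — 1 R 6 but not 6 R 1.
Transitive: no — 1 R 6 and 6 R 4, but not 1 R 4.
Euclidean: no — 1 R 6 and 1 R 8, but not 6 R 8.
Only serial holds.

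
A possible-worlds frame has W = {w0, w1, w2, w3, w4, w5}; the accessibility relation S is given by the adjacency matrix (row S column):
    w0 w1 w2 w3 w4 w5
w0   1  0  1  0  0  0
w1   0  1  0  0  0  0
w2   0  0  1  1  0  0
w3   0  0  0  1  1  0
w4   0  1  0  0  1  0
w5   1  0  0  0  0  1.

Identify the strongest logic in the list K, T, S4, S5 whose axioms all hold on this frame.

T

Reflexive (axiom T): yes — every world is S-related to itself.
Transitive (axiom 4): no — w0 S w2 and w2 S w3, but not w0 S w3.
Euclidean (axiom 5): no — w0 S w2 and w0 S w0, but not w2 S w0.
So F validates K, T; S4 would additionally require S to be transitive. The strongest is T.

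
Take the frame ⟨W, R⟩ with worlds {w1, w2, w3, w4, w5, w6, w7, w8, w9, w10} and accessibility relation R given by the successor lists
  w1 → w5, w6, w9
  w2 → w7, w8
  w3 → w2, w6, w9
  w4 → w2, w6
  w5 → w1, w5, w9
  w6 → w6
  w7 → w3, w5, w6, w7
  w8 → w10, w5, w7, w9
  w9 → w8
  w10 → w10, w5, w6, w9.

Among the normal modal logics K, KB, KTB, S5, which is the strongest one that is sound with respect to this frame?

K

Symmetric (axiom B): no — w1 R w6 but not w6 R w1.
Reflexive (axiom T): no — w1 is not related to itself.
Euclidean (axiom 5): no — w1 R w5 and w1 R w6, but not w5 R w6.
So F validates K; KB would additionally require R to be symmetric. The strongest is K.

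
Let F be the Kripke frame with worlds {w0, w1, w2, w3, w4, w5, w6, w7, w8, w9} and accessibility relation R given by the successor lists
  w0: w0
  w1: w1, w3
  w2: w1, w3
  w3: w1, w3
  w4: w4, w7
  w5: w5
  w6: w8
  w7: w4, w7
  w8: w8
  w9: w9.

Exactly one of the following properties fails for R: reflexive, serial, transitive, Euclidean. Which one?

Reflexive: no — w2 is not related to itself.
Serial: yes — every world has a successor (e.g. w0 R w0).
Transitive: yes — every two-step R-path is closed by a direct edge.
Euclidean: yes — any two successors of a common world are R-related.
Only reflexive fails.

reflexive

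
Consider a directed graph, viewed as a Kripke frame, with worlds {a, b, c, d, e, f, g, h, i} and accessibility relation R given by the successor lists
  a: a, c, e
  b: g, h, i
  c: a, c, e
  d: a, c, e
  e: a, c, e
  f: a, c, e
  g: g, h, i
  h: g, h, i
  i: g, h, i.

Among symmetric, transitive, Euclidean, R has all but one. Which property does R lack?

Symmetric: no — b R g but not g R b.
Transitive: yes — every two-step R-path is closed by a direct edge.
Euclidean: yes — any two successors of a common world are R-related.
Only symmetric fails.

symmetric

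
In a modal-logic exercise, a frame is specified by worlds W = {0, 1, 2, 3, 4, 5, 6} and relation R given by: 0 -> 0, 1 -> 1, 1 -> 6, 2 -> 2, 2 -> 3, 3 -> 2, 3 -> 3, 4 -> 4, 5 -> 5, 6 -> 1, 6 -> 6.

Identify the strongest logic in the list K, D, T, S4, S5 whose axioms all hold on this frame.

Serial (axiom D): yes — every world has a successor (e.g. 0 R 0).
Reflexive (axiom T): yes — every world is R-related to itself.
Transitive (axiom 4): yes — every two-step R-path is closed by a direct edge.
Euclidean (axiom 5): yes — any two successors of a common world are R-related.
So F validates K, D, T, S4, S5. The strongest is S5.

S5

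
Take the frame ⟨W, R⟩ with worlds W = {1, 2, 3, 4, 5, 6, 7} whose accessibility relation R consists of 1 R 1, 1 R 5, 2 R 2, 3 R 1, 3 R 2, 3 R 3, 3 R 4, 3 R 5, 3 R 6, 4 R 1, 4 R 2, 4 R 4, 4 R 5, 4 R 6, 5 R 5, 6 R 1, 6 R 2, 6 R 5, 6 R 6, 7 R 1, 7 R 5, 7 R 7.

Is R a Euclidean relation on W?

Euclidean: no — 3 R 1 and 3 R 2, but not 1 R 2.

No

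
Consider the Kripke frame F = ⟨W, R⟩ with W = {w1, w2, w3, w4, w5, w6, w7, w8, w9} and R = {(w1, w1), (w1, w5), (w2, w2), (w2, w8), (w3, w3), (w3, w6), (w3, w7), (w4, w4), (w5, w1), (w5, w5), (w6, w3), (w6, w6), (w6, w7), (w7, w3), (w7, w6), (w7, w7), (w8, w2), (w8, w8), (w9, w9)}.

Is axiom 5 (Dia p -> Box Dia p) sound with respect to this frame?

Yes

By correspondence theory, 5 is valid on a frame iff R is Euclidean.
Euclidean: yes — any two successors of a common world are R-related.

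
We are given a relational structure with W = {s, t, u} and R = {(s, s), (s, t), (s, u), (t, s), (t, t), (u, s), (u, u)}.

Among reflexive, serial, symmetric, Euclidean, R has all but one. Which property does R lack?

Euclidean

Reflexive: yes — every world is R-related to itself.
Serial: yes — every world has a successor (e.g. s R s).
Symmetric: yes — every pair in R has its reverse in R.
Euclidean: no — s R t and s R u, but not t R u.
Only Euclidean fails.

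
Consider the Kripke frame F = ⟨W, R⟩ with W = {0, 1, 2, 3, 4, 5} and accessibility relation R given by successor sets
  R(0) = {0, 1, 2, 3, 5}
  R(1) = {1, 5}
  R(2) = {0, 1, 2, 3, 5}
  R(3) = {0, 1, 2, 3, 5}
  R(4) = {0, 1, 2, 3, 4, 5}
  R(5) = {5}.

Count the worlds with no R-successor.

0

R is serial; there are no such worlds.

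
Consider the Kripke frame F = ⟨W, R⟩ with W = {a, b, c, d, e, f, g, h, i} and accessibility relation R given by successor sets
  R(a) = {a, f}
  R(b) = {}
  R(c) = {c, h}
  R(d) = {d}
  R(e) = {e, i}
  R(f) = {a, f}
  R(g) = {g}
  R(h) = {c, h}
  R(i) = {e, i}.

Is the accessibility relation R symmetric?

Symmetric: yes — every pair in R has its reverse in R.

Yes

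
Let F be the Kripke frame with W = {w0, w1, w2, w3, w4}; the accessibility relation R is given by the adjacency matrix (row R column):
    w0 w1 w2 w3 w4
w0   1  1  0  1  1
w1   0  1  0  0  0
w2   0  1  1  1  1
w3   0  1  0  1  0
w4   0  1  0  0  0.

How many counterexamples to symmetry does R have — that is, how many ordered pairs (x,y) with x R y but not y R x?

Enumerating: (w0,w1), (w0,w3), (w0,w4), (w2,w1), (w2,w3), (w2,w4), (w3,w1), (w4,w1).

8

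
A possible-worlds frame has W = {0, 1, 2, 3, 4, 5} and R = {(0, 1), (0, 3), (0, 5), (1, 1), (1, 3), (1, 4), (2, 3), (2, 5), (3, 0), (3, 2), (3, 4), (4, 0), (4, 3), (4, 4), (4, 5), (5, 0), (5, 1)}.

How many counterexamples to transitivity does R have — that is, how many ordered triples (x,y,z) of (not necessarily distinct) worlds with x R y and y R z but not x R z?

Enumerating: (0,1,4), (0,3,0), (0,3,2), (0,3,4), (0,5,0), (1,3,0), (1,3,2), (1,4,0), (1,4,5), (2,3,0), (2,3,2), (2,3,4), … and 16 more.
Total: 28.

28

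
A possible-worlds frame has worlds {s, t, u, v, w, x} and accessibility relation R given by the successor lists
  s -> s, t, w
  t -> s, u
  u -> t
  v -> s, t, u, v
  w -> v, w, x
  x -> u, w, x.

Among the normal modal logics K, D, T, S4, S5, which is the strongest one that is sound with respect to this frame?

D

Serial (axiom D): yes — every world has a successor (e.g. s R s).
Reflexive (axiom T): no — t is not related to itself.
Transitive (axiom 4): no — s R t and t R u, but not s R u.
Euclidean (axiom 5): no — s R t and s R w, but not t R w.
So F validates K, D; T would additionally require R to be reflexive. The strongest is D.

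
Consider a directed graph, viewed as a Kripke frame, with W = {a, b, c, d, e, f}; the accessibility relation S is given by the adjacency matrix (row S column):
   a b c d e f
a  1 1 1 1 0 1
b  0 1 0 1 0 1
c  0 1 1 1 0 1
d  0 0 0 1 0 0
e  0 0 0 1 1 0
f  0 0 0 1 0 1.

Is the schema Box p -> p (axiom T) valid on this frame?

Yes

The schema T characterises exactly the reflexive frames.
Reflexive: yes — every world is S-related to itself.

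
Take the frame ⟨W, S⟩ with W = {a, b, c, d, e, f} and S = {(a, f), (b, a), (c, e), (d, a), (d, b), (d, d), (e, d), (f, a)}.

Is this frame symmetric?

Symmetric: no — b S a but not a S b.

No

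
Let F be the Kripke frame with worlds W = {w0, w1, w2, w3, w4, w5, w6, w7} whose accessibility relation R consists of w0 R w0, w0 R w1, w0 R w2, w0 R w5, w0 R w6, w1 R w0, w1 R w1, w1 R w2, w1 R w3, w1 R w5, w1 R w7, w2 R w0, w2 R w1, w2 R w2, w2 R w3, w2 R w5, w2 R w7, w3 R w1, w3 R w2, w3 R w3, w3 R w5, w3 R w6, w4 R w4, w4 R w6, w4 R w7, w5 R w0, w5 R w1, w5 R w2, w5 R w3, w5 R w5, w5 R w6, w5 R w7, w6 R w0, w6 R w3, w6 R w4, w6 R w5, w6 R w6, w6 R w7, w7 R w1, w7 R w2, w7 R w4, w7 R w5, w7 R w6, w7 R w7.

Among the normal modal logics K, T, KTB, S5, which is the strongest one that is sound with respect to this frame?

Reflexive (axiom T): yes — every world is R-related to itself.
Symmetric (axiom B): yes — every pair in R has its reverse in R.
Euclidean (axiom 5): no — w0 R w1 and w0 R w6, but not w1 R w6.
So F validates K, T, KTB; S5 would additionally require R to be Euclidean. The strongest is KTB.

KTB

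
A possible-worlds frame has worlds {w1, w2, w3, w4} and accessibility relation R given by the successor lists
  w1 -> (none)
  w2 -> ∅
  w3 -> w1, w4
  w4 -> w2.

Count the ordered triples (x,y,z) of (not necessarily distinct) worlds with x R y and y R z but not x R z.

Enumerating: (w3,w4,w2).

1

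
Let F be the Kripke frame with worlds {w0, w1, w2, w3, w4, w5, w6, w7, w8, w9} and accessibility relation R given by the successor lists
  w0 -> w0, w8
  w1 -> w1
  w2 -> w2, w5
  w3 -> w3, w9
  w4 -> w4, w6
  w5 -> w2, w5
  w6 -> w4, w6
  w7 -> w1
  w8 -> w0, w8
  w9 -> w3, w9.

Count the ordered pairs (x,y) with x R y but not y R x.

Enumerating: (w7,w1).

1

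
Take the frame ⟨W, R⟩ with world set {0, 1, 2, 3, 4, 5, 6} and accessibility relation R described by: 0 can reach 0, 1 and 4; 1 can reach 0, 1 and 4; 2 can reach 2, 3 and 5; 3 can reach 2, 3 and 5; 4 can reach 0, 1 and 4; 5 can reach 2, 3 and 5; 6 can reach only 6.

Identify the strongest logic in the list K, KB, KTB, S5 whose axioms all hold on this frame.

S5

Symmetric (axiom B): yes — every pair in R has its reverse in R.
Reflexive (axiom T): yes — every world is R-related to itself.
Euclidean (axiom 5): yes — any two successors of a common world are R-related.
So F validates K, KB, KTB, S5. The strongest is S5.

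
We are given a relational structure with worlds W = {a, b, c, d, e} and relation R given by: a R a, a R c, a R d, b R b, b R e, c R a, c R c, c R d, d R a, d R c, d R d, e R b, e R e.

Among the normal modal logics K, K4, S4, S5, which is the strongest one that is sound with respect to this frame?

Transitive (axiom 4): yes — every two-step R-path is closed by a direct edge.
Reflexive (axiom T): yes — every world is R-related to itself.
Euclidean (axiom 5): yes — any two successors of a common world are R-related.
So F validates K, K4, S4, S5. The strongest is S5.

S5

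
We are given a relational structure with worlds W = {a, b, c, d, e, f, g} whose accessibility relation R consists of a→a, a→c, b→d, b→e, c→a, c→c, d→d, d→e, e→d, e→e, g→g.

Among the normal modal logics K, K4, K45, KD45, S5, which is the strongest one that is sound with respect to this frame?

K45

Transitive (axiom 4): yes — every two-step R-path is closed by a direct edge.
Euclidean (axiom 5): yes — any two successors of a common world are R-related.
Serial (axiom D): no — f has no R-successor.
Reflexive (axiom T): no — b is not related to itself.
So F validates K, K4, K45; KD45 would additionally require R to be serial. The strongest is K45.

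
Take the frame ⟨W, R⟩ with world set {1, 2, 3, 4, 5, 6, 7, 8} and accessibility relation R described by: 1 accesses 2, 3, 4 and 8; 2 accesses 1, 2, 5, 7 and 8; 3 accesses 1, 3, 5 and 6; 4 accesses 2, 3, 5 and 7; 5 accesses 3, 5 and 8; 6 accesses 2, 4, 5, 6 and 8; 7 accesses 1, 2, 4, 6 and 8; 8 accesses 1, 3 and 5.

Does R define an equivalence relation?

Reflexive: no — 1 is not related to itself.
Symmetric: no — 1 R 4 but not 4 R 1.
Transitive: no — 1 R 2 and 2 R 5, but not 1 R 5.
So R is not an equivalence relation.

No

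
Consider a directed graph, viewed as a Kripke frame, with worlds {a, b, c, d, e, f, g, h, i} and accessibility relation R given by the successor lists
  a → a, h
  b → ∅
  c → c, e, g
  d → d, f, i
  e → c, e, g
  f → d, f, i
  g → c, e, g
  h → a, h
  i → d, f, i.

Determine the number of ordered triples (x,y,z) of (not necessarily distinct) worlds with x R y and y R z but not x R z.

0

R is transitive; there are no such tuples.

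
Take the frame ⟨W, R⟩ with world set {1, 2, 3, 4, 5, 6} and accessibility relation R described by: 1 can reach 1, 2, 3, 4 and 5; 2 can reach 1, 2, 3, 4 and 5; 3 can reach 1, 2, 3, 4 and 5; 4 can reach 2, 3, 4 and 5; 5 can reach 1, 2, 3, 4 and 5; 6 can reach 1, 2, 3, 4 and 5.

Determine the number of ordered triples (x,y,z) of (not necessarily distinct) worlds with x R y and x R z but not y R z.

Enumerating: (1,4,1), (2,4,1), (3,4,1), (5,4,1), (6,4,1).

5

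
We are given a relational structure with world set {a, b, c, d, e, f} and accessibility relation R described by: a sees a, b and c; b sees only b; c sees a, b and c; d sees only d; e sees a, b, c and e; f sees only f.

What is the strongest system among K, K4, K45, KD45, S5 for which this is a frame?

K4

Transitive (axiom 4): yes — every two-step R-path is closed by a direct edge.
Euclidean (axiom 5): no — a R b and a R c, but not b R c.
Serial (axiom D): yes — every world has a successor (e.g. a R a).
Reflexive (axiom T): yes — every world is R-related to itself.
So F validates K, K4; K45 would additionally require R to be Euclidean. The strongest is K4.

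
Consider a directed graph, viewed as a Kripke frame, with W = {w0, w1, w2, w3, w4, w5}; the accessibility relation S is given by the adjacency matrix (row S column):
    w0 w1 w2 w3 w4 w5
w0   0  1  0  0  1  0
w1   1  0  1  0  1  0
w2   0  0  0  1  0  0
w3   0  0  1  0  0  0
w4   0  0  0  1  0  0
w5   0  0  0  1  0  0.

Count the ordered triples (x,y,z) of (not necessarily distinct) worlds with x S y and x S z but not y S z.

Enumerating: (w0,w1,w1), (w0,w4,w1), (w0,w4,w4), (w1,w0,w0), (w1,w0,w2), (w1,w2,w0), (w1,w2,w2), (w1,w2,w4), (w1,w4,w0), (w1,w4,w2), (w1,w4,w4), (w2,w3,w3), (w3,w2,w2), (w4,w3,w3), (w5,w3,w3).

15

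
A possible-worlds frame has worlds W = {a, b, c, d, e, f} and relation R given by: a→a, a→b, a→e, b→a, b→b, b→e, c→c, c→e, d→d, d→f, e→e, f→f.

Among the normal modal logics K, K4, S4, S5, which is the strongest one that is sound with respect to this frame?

Transitive (axiom 4): yes — every two-step R-path is closed by a direct edge.
Reflexive (axiom T): yes — every world is R-related to itself.
Euclidean (axiom 5): no — a R e and a R b, but not e R b.
So F validates K, K4, S4; S5 would additionally require R to be Euclidean. The strongest is S4.

S4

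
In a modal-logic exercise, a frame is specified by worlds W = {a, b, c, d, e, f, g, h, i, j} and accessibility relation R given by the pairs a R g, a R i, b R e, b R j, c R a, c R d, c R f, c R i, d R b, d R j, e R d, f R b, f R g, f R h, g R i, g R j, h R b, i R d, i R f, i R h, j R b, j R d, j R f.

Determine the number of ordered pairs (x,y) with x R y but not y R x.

Enumerating: (a,g), (a,i), (b,e), (c,a), (c,d), (c,f), (c,i), (d,b), (e,d), (f,b), (f,g), (f,h), … and 7 more.
Total: 19.

19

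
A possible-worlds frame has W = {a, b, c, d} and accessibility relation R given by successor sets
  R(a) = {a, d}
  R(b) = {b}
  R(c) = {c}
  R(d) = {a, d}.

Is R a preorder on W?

Yes

Reflexive: yes — every world is R-related to itself.
Transitive: yes — every two-step R-path is closed by a direct edge.
So R is a preorder.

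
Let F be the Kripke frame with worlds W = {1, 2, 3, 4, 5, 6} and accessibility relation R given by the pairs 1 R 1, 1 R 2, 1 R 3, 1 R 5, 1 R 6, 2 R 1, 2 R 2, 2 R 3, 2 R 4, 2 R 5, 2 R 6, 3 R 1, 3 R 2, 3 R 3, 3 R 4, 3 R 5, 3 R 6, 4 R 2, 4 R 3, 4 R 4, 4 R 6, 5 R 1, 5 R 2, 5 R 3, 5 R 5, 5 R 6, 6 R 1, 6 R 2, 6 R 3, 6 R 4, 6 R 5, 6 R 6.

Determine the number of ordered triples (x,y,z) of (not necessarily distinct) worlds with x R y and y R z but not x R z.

12

Enumerating: (1,2,4), (1,3,4), (1,6,4), (4,2,1), (4,2,5), (4,3,1), (4,3,5), (4,6,1), (4,6,5), (5,2,4), (5,3,4), (5,6,4).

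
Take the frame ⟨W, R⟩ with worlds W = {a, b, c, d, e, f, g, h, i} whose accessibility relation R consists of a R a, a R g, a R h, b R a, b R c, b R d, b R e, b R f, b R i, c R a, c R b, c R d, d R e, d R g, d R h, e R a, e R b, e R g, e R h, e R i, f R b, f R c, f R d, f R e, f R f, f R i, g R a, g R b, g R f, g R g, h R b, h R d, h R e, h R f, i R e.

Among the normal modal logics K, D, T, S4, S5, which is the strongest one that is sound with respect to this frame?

Serial (axiom D): yes — every world has a successor (e.g. a R a).
Reflexive (axiom T): no — b is not related to itself.
Transitive (axiom 4): no — a R g and g R b, but not a R b.
Euclidean (axiom 5): no — a R g and a R h, but not g R h.
So F validates K, D; T would additionally require R to be reflexive. The strongest is D.

D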